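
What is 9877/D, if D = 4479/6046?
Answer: 59716342/4479 ≈ 13333.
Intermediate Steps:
D = 4479/6046 (D = 4479*(1/6046) = 4479/6046 ≈ 0.74082)
9877/D = 9877/(4479/6046) = 9877*(6046/4479) = 59716342/4479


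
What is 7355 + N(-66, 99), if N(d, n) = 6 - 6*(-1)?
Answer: 7367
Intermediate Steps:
N(d, n) = 12 (N(d, n) = 6 + 6 = 12)
7355 + N(-66, 99) = 7355 + 12 = 7367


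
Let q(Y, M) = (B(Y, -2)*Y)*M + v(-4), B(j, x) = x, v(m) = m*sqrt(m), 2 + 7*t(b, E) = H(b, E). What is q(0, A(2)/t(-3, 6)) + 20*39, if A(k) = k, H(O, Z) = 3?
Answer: 780 - 8*I ≈ 780.0 - 8.0*I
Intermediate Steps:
t(b, E) = 1/7 (t(b, E) = -2/7 + (1/7)*3 = -2/7 + 3/7 = 1/7)
v(m) = m**(3/2)
q(Y, M) = -8*I - 2*M*Y (q(Y, M) = (-2*Y)*M + (-4)**(3/2) = -2*M*Y - 8*I = -8*I - 2*M*Y)
q(0, A(2)/t(-3, 6)) + 20*39 = (-8*I - 2*2/(1/7)*0) + 20*39 = (-8*I - 2*2*7*0) + 780 = (-8*I - 2*14*0) + 780 = (-8*I + 0) + 780 = -8*I + 780 = 780 - 8*I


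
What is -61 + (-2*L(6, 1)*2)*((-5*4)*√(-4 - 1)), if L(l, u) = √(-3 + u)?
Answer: -61 - 80*√10 ≈ -313.98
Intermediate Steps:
-61 + (-2*L(6, 1)*2)*((-5*4)*√(-4 - 1)) = -61 + (-2*√(-3 + 1)*2)*((-5*4)*√(-4 - 1)) = -61 + (-2*I*√2*2)*(-20*I*√5) = -61 + (-4*I*√2)*(-20*I*√5) = -61 - 80*√10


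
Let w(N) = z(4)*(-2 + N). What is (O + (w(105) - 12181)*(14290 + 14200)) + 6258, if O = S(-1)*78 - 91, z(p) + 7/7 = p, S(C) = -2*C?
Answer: -338226957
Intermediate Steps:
z(p) = -1 + p
w(N) = -6 + 3*N (w(N) = (-1 + 4)*(-2 + N) = 3*(-2 + N) = -6 + 3*N)
O = 65 (O = -2*(-1)*78 - 91 = 2*78 - 91 = 156 - 91 = 65)
(O + (w(105) - 12181)*(14290 + 14200)) + 6258 = (65 + ((-6 + 3*105) - 12181)*(14290 + 14200)) + 6258 = (65 + ((-6 + 315) - 12181)*28490) + 6258 = (65 + (309 - 12181)*28490) + 6258 = (65 - 11872*28490) + 6258 = (65 - 338233280) + 6258 = -338233215 + 6258 = -338226957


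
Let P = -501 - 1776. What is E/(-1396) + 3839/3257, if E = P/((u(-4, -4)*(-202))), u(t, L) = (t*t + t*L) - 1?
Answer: 33552169739/28471886264 ≈ 1.1784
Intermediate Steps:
u(t, L) = -1 + t² + L*t (u(t, L) = (t² + L*t) - 1 = -1 + t² + L*t)
P = -2277
E = 2277/6262 (E = -2277*(-1/(202*(-1 + (-4)² - 4*(-4)))) = -2277*(-1/(202*(-1 + 16 + 16))) = -2277/(31*(-202)) = -2277/(-6262) = -2277*(-1/6262) = 2277/6262 ≈ 0.36362)
E/(-1396) + 3839/3257 = (2277/6262)/(-1396) + 3839/3257 = (2277/6262)*(-1/1396) + 3839*(1/3257) = -2277/8741752 + 3839/3257 = 33552169739/28471886264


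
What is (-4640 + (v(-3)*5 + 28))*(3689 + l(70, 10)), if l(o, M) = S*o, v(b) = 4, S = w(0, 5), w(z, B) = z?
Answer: -16939888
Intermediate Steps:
S = 0
l(o, M) = 0 (l(o, M) = 0*o = 0)
(-4640 + (v(-3)*5 + 28))*(3689 + l(70, 10)) = (-4640 + (4*5 + 28))*(3689 + 0) = (-4640 + (20 + 28))*3689 = (-4640 + 48)*3689 = -4592*3689 = -16939888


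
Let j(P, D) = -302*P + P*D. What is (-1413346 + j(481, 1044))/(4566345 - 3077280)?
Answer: -352148/496355 ≈ -0.70947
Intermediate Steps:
j(P, D) = -302*P + D*P
(-1413346 + j(481, 1044))/(4566345 - 3077280) = (-1413346 + 481*(-302 + 1044))/(4566345 - 3077280) = (-1413346 + 481*742)/1489065 = (-1413346 + 356902)*(1/1489065) = -1056444*1/1489065 = -352148/496355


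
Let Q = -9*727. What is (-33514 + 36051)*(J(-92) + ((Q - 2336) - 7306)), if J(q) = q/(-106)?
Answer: -2176134583/53 ≈ -4.1059e+7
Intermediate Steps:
Q = -6543
J(q) = -q/106 (J(q) = q*(-1/106) = -q/106)
(-33514 + 36051)*(J(-92) + ((Q - 2336) - 7306)) = (-33514 + 36051)*(-1/106*(-92) + ((-6543 - 2336) - 7306)) = 2537*(46/53 + (-8879 - 7306)) = 2537*(46/53 - 16185) = 2537*(-857759/53) = -2176134583/53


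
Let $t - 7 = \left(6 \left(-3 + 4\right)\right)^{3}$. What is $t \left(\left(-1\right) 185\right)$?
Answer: $-41255$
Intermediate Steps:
$t = 223$ ($t = 7 + \left(6 \left(-3 + 4\right)\right)^{3} = 7 + \left(6 \cdot 1\right)^{3} = 7 + 6^{3} = 7 + 216 = 223$)
$t \left(\left(-1\right) 185\right) = 223 \left(\left(-1\right) 185\right) = 223 \left(-185\right) = -41255$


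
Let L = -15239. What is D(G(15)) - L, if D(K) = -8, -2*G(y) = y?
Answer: 15231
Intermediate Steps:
G(y) = -y/2
D(G(15)) - L = -8 - 1*(-15239) = -8 + 15239 = 15231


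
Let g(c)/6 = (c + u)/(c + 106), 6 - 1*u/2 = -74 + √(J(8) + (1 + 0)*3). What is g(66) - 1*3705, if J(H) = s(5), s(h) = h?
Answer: -158976/43 - 6*√2/43 ≈ -3697.3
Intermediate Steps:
J(H) = 5
u = 160 - 4*√2 (u = 12 - 2*(-74 + √(5 + (1 + 0)*3)) = 12 - 2*(-74 + √(5 + 1*3)) = 12 - 2*(-74 + √(5 + 3)) = 12 - 2*(-74 + √8) = 12 - 2*(-74 + 2*√2) = 12 + (148 - 4*√2) = 160 - 4*√2 ≈ 154.34)
g(c) = 6*(160 + c - 4*√2)/(106 + c) (g(c) = 6*((c + (160 - 4*√2))/(c + 106)) = 6*((160 + c - 4*√2)/(106 + c)) = 6*(160 + c - 4*√2)/(106 + c))
g(66) - 1*3705 = 6*(160 + 66 - 4*√2)/(106 + 66) - 1*3705 = 6*(226 - 4*√2)/172 - 3705 = 6*(1/172)*(226 - 4*√2) - 3705 = (339/43 - 6*√2/43) - 3705 = -158976/43 - 6*√2/43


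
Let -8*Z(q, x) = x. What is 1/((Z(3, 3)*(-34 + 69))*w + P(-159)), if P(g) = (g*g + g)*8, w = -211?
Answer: 8/1629963 ≈ 4.9081e-6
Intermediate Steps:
Z(q, x) = -x/8
P(g) = 8*g + 8*g² (P(g) = (g² + g)*8 = (g + g²)*8 = 8*g + 8*g²)
1/((Z(3, 3)*(-34 + 69))*w + P(-159)) = 1/(((-⅛*3)*(-34 + 69))*(-211) + 8*(-159)*(1 - 159)) = 1/(-3/8*35*(-211) + 8*(-159)*(-158)) = 1/(-105/8*(-211) + 200976) = 1/(22155/8 + 200976) = 1/(1629963/8) = 8/1629963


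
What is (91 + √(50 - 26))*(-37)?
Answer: -3367 - 74*√6 ≈ -3548.3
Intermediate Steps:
(91 + √(50 - 26))*(-37) = (91 + √24)*(-37) = (91 + 2*√6)*(-37) = -3367 - 74*√6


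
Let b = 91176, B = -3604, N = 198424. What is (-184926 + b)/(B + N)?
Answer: -3125/6494 ≈ -0.48121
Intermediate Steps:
(-184926 + b)/(B + N) = (-184926 + 91176)/(-3604 + 198424) = -93750/194820 = -93750*1/194820 = -3125/6494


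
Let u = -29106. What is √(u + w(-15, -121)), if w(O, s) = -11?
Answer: I*√29117 ≈ 170.64*I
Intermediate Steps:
√(u + w(-15, -121)) = √(-29106 - 11) = √(-29117) = I*√29117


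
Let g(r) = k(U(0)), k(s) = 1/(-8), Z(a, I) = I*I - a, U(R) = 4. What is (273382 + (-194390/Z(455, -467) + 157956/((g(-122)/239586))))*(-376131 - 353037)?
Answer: 24022129767480984552336/108817 ≈ 2.2076e+17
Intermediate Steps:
Z(a, I) = I**2 - a
k(s) = -1/8
g(r) = -1/8
(273382 + (-194390/Z(455, -467) + 157956/((g(-122)/239586))))*(-376131 - 353037) = (273382 + (-194390/((-467)**2 - 1*455) + 157956/((-1/8/239586))))*(-376131 - 353037) = (273382 + (-194390/(218089 - 455) + 157956/((-1/8*1/239586))))*(-729168) = (273382 + (-194390/217634 + 157956/(-1/1916688)))*(-729168) = (273382 + (-194390*1/217634 + 157956*(-1916688)))*(-729168) = (273382 + (-97195/108817 - 302752369728))*(-729168) = (273382 - 32944604616788971/108817)*(-729168) = -32944574868179877/108817*(-729168) = 24022129767480984552336/108817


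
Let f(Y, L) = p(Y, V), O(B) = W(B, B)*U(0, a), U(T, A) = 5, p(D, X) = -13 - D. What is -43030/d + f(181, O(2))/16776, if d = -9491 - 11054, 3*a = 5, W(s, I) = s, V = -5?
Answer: 71788555/34466292 ≈ 2.0829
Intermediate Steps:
a = 5/3 (a = (1/3)*5 = 5/3 ≈ 1.6667)
O(B) = 5*B (O(B) = B*5 = 5*B)
f(Y, L) = -13 - Y
d = -20545
-43030/d + f(181, O(2))/16776 = -43030/(-20545) + (-13 - 1*181)/16776 = -43030*(-1/20545) + (-13 - 181)*(1/16776) = 8606/4109 - 194*1/16776 = 8606/4109 - 97/8388 = 71788555/34466292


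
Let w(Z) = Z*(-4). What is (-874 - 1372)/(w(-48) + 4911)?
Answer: -2246/5103 ≈ -0.44013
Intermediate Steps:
w(Z) = -4*Z
(-874 - 1372)/(w(-48) + 4911) = (-874 - 1372)/(-4*(-48) + 4911) = -2246/(192 + 4911) = -2246/5103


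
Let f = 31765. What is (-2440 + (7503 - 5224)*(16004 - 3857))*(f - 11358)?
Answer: 564877453211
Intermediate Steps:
(-2440 + (7503 - 5224)*(16004 - 3857))*(f - 11358) = (-2440 + (7503 - 5224)*(16004 - 3857))*(31765 - 11358) = (-2440 + 2279*12147)*20407 = (-2440 + 27683013)*20407 = 27680573*20407 = 564877453211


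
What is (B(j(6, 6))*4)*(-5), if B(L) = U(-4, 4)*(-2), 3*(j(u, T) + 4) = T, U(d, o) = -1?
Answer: -40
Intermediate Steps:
j(u, T) = -4 + T/3
B(L) = 2 (B(L) = -1*(-2) = 2)
(B(j(6, 6))*4)*(-5) = (2*4)*(-5) = 8*(-5) = -40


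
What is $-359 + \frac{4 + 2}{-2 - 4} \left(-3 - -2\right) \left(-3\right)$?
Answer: $-362$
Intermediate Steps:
$-359 + \frac{4 + 2}{-2 - 4} \left(-3 - -2\right) \left(-3\right) = -359 + \frac{6}{-6} \left(-3 + 2\right) \left(-3\right) = -359 + 6 \left(- \frac{1}{6}\right) \left(-1\right) \left(-3\right) = -359 + \left(-1\right) \left(-1\right) \left(-3\right) = -359 + 1 \left(-3\right) = -359 - 3 = -362$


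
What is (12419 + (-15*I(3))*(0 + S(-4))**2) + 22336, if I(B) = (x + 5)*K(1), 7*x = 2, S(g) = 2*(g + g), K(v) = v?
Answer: 101205/7 ≈ 14458.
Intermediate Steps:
S(g) = 4*g (S(g) = 2*(2*g) = 4*g)
x = 2/7 (x = (1/7)*2 = 2/7 ≈ 0.28571)
I(B) = 37/7 (I(B) = (2/7 + 5)*1 = (37/7)*1 = 37/7)
(12419 + (-15*I(3))*(0 + S(-4))**2) + 22336 = (12419 + (-15*37/7)*(0 + 4*(-4))**2) + 22336 = (12419 - 555*(0 - 16)**2/7) + 22336 = (12419 - 555/7*(-16)**2) + 22336 = (12419 - 555/7*256) + 22336 = (12419 - 142080/7) + 22336 = -55147/7 + 22336 = 101205/7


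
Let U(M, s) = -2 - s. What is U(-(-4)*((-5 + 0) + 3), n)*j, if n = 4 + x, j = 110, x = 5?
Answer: -1210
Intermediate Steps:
n = 9 (n = 4 + 5 = 9)
U(-(-4)*((-5 + 0) + 3), n)*j = (-2 - 1*9)*110 = (-2 - 9)*110 = -11*110 = -1210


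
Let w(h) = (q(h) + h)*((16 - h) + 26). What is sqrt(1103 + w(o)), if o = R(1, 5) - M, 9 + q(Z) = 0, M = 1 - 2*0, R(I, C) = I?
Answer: 5*sqrt(29) ≈ 26.926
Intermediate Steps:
M = 1 (M = 1 + 0 = 1)
q(Z) = -9 (q(Z) = -9 + 0 = -9)
o = 0 (o = 1 - 1*1 = 1 - 1 = 0)
w(h) = (-9 + h)*(42 - h) (w(h) = (-9 + h)*((16 - h) + 26) = (-9 + h)*(42 - h))
sqrt(1103 + w(o)) = sqrt(1103 + (-378 - 1*0**2 + 51*0)) = sqrt(1103 + (-378 - 1*0 + 0)) = sqrt(1103 + (-378 + 0 + 0)) = sqrt(1103 - 378) = sqrt(725) = 5*sqrt(29)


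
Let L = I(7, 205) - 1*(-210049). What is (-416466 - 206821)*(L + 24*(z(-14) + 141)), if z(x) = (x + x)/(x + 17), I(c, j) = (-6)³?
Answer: -132755767991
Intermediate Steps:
I(c, j) = -216
z(x) = 2*x/(17 + x) (z(x) = (2*x)/(17 + x) = 2*x/(17 + x))
L = 209833 (L = -216 - 1*(-210049) = -216 + 210049 = 209833)
(-416466 - 206821)*(L + 24*(z(-14) + 141)) = (-416466 - 206821)*(209833 + 24*(2*(-14)/(17 - 14) + 141)) = -623287*(209833 + 24*(2*(-14)/3 + 141)) = -623287*(209833 + 24*(2*(-14)*(⅓) + 141)) = -623287*(209833 + 24*(-28/3 + 141)) = -623287*(209833 + 24*(395/3)) = -623287*(209833 + 3160) = -623287*212993 = -132755767991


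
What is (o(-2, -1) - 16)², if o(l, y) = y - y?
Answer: 256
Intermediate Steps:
o(l, y) = 0
(o(-2, -1) - 16)² = (0 - 16)² = (-16)² = 256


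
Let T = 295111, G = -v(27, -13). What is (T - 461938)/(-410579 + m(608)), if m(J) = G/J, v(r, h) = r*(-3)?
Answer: 101430816/249631951 ≈ 0.40632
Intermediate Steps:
v(r, h) = -3*r
G = 81 (G = -(-3)*27 = -1*(-81) = 81)
m(J) = 81/J
(T - 461938)/(-410579 + m(608)) = (295111 - 461938)/(-410579 + 81/608) = -166827/(-410579 + 81*(1/608)) = -166827/(-410579 + 81/608) = -166827/(-249631951/608) = -166827*(-608/249631951) = 101430816/249631951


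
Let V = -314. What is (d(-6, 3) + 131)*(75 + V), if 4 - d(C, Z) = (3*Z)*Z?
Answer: -25812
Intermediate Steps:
d(C, Z) = 4 - 3*Z² (d(C, Z) = 4 - 3*Z*Z = 4 - 3*Z²)
(d(-6, 3) + 131)*(75 + V) = ((4 - 3*3²) + 131)*(75 - 314) = ((4 - 3*9) + 131)*(-239) = ((4 - 27) + 131)*(-239) = (-23 + 131)*(-239) = 108*(-239) = -25812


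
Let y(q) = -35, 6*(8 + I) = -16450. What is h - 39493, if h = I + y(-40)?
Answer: -126833/3 ≈ -42278.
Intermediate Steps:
I = -8249/3 (I = -8 + (⅙)*(-16450) = -8 - 8225/3 = -8249/3 ≈ -2749.7)
h = -8354/3 (h = -8249/3 - 35 = -8354/3 ≈ -2784.7)
h - 39493 = -8354/3 - 39493 = -126833/3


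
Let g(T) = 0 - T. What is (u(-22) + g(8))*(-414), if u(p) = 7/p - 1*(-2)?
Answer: 28773/11 ≈ 2615.7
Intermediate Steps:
g(T) = -T
u(p) = 2 + 7/p (u(p) = 7/p + 2 = 2 + 7/p)
(u(-22) + g(8))*(-414) = ((2 + 7/(-22)) - 1*8)*(-414) = ((2 + 7*(-1/22)) - 8)*(-414) = ((2 - 7/22) - 8)*(-414) = (37/22 - 8)*(-414) = -139/22*(-414) = 28773/11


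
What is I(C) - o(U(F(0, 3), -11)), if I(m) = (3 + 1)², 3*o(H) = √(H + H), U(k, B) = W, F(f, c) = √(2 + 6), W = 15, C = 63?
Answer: 16 - √30/3 ≈ 14.174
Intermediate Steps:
F(f, c) = 2*√2 (F(f, c) = √8 = 2*√2)
U(k, B) = 15
o(H) = √2*√H/3 (o(H) = √(H + H)/3 = √(2*H)/3 = (√2*√H)/3 = √2*√H/3)
I(m) = 16 (I(m) = 4² = 16)
I(C) - o(U(F(0, 3), -11)) = 16 - √2*√15/3 = 16 - √30/3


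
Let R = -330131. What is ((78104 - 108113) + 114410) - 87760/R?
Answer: 27863474291/330131 ≈ 84401.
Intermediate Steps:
((78104 - 108113) + 114410) - 87760/R = ((78104 - 108113) + 114410) - 87760/(-330131) = (-30009 + 114410) - 87760*(-1)/330131 = 84401 - 1*(-87760/330131) = 84401 + 87760/330131 = 27863474291/330131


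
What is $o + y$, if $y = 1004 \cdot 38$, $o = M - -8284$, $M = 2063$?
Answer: $48499$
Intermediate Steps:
$o = 10347$ ($o = 2063 - -8284 = 2063 + 8284 = 10347$)
$y = 38152$
$o + y = 10347 + 38152 = 48499$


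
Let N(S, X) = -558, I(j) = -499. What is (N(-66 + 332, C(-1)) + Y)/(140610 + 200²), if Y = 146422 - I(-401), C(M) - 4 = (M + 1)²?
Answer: 146363/180610 ≈ 0.81038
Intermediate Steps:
C(M) = 4 + (1 + M)² (C(M) = 4 + (M + 1)² = 4 + (1 + M)²)
Y = 146921 (Y = 146422 - 1*(-499) = 146422 + 499 = 146921)
(N(-66 + 332, C(-1)) + Y)/(140610 + 200²) = (-558 + 146921)/(140610 + 200²) = 146363/(140610 + 40000) = 146363/180610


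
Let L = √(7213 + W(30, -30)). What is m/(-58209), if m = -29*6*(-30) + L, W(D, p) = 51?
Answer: -1740/19403 - 4*√454/58209 ≈ -0.091141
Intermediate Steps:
L = 4*√454 (L = √(7213 + 51) = √7264 = 4*√454 ≈ 85.229)
m = 5220 + 4*√454 (m = -29*6*(-30) + 4*√454 = -174*(-30) + 4*√454 = 5220 + 4*√454 ≈ 5305.2)
m/(-58209) = (5220 + 4*√454)/(-58209) = (5220 + 4*√454)*(-1/58209) = -1740/19403 - 4*√454/58209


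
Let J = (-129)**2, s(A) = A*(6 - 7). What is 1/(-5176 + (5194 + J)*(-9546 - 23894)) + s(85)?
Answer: -62064243961/730167576 ≈ -85.000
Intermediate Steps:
s(A) = -A (s(A) = A*(-1) = -A)
J = 16641
1/(-5176 + (5194 + J)*(-9546 - 23894)) + s(85) = 1/(-5176 + (5194 + 16641)*(-9546 - 23894)) - 1*85 = 1/(-5176 + 21835*(-33440)) - 85 = 1/(-5176 - 730162400) - 85 = 1/(-730167576) - 85 = -1/730167576 - 85 = -62064243961/730167576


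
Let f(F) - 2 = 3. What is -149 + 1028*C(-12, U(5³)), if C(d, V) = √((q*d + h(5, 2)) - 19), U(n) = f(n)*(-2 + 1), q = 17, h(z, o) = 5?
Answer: -149 + 1028*I*√218 ≈ -149.0 + 15178.0*I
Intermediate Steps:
f(F) = 5 (f(F) = 2 + 3 = 5)
U(n) = -5 (U(n) = 5*(-2 + 1) = 5*(-1) = -5)
C(d, V) = √(-14 + 17*d) (C(d, V) = √((17*d + 5) - 19) = √((5 + 17*d) - 19) = √(-14 + 17*d))
-149 + 1028*C(-12, U(5³)) = -149 + 1028*√(-14 + 17*(-12)) = -149 + 1028*√(-14 - 204) = -149 + 1028*√(-218) = -149 + 1028*(I*√218) = -149 + 1028*I*√218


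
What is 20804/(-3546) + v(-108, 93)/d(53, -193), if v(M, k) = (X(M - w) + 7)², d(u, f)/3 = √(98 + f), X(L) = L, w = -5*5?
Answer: -10402/1773 - 304*I*√95/15 ≈ -5.8669 - 197.53*I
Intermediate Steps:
w = -25
d(u, f) = 3*√(98 + f)
v(M, k) = (32 + M)² (v(M, k) = ((M - 1*(-25)) + 7)² = ((M + 25) + 7)² = ((25 + M) + 7)² = (32 + M)²)
20804/(-3546) + v(-108, 93)/d(53, -193) = 20804/(-3546) + (32 - 108)²/((3*√(98 - 193))) = 20804*(-1/3546) + (-76)²/((3*√(-95))) = -10402/1773 + 5776/((3*(I*√95))) = -10402/1773 + 5776/((3*I*√95)) = -10402/1773 + 5776*(-I*√95/285) = -10402/1773 - 304*I*√95/15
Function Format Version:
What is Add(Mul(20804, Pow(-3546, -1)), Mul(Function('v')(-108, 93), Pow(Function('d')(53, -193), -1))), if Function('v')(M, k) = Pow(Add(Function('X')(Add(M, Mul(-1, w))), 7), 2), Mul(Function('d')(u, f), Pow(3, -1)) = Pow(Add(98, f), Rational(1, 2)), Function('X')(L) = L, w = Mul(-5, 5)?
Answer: Add(Rational(-10402, 1773), Mul(Rational(-304, 15), I, Pow(95, Rational(1, 2)))) ≈ Add(-5.8669, Mul(-197.53, I))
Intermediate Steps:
w = -25
Function('d')(u, f) = Mul(3, Pow(Add(98, f), Rational(1, 2)))
Function('v')(M, k) = Pow(Add(32, M), 2) (Function('v')(M, k) = Pow(Add(Add(M, Mul(-1, -25)), 7), 2) = Pow(Add(Add(M, 25), 7), 2) = Pow(Add(Add(25, M), 7), 2) = Pow(Add(32, M), 2))
Add(Mul(20804, Pow(-3546, -1)), Mul(Function('v')(-108, 93), Pow(Function('d')(53, -193), -1))) = Add(Mul(20804, Pow(-3546, -1)), Mul(Pow(Add(32, -108), 2), Pow(Mul(3, Pow(Add(98, -193), Rational(1, 2))), -1))) = Add(Mul(20804, Rational(-1, 3546)), Mul(Pow(-76, 2), Pow(Mul(3, Pow(-95, Rational(1, 2))), -1))) = Add(Rational(-10402, 1773), Mul(5776, Pow(Mul(3, Mul(I, Pow(95, Rational(1, 2)))), -1))) = Add(Rational(-10402, 1773), Mul(5776, Pow(Mul(3, I, Pow(95, Rational(1, 2))), -1))) = Add(Rational(-10402, 1773), Mul(5776, Mul(Rational(-1, 285), I, Pow(95, Rational(1, 2))))) = Add(Rational(-10402, 1773), Mul(Rational(-304, 15), I, Pow(95, Rational(1, 2))))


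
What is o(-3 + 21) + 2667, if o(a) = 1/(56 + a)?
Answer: 197359/74 ≈ 2667.0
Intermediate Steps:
o(-3 + 21) + 2667 = 1/(56 + (-3 + 21)) + 2667 = 1/(56 + 18) + 2667 = 1/74 + 2667 = 197359/74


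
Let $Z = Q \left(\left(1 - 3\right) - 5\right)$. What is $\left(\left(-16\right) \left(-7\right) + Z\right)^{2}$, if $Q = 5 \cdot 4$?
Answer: $784$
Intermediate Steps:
$Q = 20$
$Z = -140$ ($Z = 20 \left(\left(1 - 3\right) - 5\right) = 20 \left(-2 - 5\right) = 20 \left(-7\right) = -140$)
$\left(\left(-16\right) \left(-7\right) + Z\right)^{2} = \left(\left(-16\right) \left(-7\right) - 140\right)^{2} = \left(112 - 140\right)^{2} = \left(-28\right)^{2} = 784$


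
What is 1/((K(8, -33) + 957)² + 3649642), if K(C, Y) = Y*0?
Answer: 1/4565491 ≈ 2.1903e-7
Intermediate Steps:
K(C, Y) = 0
1/((K(8, -33) + 957)² + 3649642) = 1/((0 + 957)² + 3649642) = 1/(957² + 3649642) = 1/(915849 + 3649642) = 1/4565491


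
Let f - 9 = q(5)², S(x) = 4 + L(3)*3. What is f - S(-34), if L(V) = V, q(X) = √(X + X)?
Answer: 6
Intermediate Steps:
q(X) = √2*√X (q(X) = √(2*X) = √2*√X)
S(x) = 13 (S(x) = 4 + 3*3 = 4 + 9 = 13)
f = 19 (f = 9 + (√2*√5)² = 9 + (√10)² = 9 + 10 = 19)
f - S(-34) = 19 - 1*13 = 19 - 13 = 6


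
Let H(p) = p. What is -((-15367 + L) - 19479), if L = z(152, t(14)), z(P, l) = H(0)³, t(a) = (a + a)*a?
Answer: 34846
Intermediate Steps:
t(a) = 2*a² (t(a) = (2*a)*a = 2*a²)
z(P, l) = 0 (z(P, l) = 0³ = 0)
L = 0
-((-15367 + L) - 19479) = -((-15367 + 0) - 19479) = -(-15367 - 19479) = -1*(-34846) = 34846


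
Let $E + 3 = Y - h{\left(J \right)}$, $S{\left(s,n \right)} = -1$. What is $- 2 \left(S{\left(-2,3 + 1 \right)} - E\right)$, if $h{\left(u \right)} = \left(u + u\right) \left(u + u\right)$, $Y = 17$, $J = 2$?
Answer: $-2$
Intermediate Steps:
$h{\left(u \right)} = 4 u^{2}$ ($h{\left(u \right)} = 2 u 2 u = 4 u^{2}$)
$E = -2$ ($E = -3 + \left(17 - 4 \cdot 2^{2}\right) = -3 + \left(17 - 4 \cdot 4\right) = -3 + \left(17 - 16\right) = -3 + 1 = -2$)
$- 2 \left(S{\left(-2,3 + 1 \right)} - E\right) = - 2 \left(-1 - -2\right) = - 2 \left(-1 + 2\right) = \left(-2\right) 1 = -2$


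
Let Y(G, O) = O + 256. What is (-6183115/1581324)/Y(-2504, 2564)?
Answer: -1236623/891866736 ≈ -0.0013866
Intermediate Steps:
Y(G, O) = 256 + O
(-6183115/1581324)/Y(-2504, 2564) = (-6183115/1581324)/(256 + 2564) = -6183115*1/1581324/2820 = -6183115/1581324*1/2820 = -1236623/891866736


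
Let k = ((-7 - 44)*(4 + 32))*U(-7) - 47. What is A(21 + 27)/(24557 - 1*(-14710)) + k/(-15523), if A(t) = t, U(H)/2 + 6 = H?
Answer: -623952953/203180547 ≈ -3.0709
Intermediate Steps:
U(H) = -12 + 2*H
k = 47689 (k = ((-7 - 44)*(4 + 32))*(-12 + 2*(-7)) - 47 = (-51*36)*(-12 - 14) - 47 = -1836*(-26) - 47 = 47736 - 47 = 47689)
A(21 + 27)/(24557 - 1*(-14710)) + k/(-15523) = (21 + 27)/(24557 - 1*(-14710)) + 47689/(-15523) = 48/(24557 + 14710) + 47689*(-1/15523) = 48/39267 - 47689/15523 = 48*(1/39267) - 47689/15523 = 16/13089 - 47689/15523 = -623952953/203180547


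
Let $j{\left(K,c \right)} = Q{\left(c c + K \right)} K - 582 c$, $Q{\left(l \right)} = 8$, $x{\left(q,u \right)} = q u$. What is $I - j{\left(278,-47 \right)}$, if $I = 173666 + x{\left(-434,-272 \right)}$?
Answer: $262136$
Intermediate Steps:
$j{\left(K,c \right)} = - 582 c + 8 K$ ($j{\left(K,c \right)} = 8 K - 582 c = - 582 c + 8 K$)
$I = 291714$ ($I = 173666 - -118048 = 173666 + 118048 = 291714$)
$I - j{\left(278,-47 \right)} = 291714 - \left(\left(-582\right) \left(-47\right) + 8 \cdot 278\right) = 291714 - \left(27354 + 2224\right) = 291714 - 29578 = 262136$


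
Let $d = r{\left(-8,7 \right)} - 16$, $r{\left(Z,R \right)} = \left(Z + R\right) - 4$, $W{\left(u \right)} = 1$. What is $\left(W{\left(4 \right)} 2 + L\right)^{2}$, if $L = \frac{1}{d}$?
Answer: $\frac{1681}{441} \approx 3.8118$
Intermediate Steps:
$r{\left(Z,R \right)} = -4 + R + Z$ ($r{\left(Z,R \right)} = \left(R + Z\right) - 4 = -4 + R + Z$)
$d = -21$ ($d = \left(-4 + 7 - 8\right) - 16 = -5 - 16 = -21$)
$L = - \frac{1}{21}$ ($L = \frac{1}{-21} = - \frac{1}{21} \approx -0.047619$)
$\left(W{\left(4 \right)} 2 + L\right)^{2} = \left(1 \cdot 2 - \frac{1}{21}\right)^{2} = \left(2 - \frac{1}{21}\right)^{2} = \left(\frac{41}{21}\right)^{2} = \frac{1681}{441}$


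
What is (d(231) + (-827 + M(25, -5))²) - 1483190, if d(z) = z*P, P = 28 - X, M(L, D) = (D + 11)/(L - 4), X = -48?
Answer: -38326697/49 ≈ -7.8218e+5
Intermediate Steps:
M(L, D) = (11 + D)/(-4 + L)
P = 76 (P = 28 - 1*(-48) = 28 + 48 = 76)
d(z) = 76*z (d(z) = z*76 = 76*z)
(d(231) + (-827 + M(25, -5))²) - 1483190 = (76*231 + (-827 + (11 - 5)/(-4 + 25))²) - 1483190 = (17556 + (-827 + 6/21)²) - 1483190 = (17556 + (-827 + (1/21)*6)²) - 1483190 = (17556 + (-827 + 2/7)²) - 1483190 = (17556 + (-5787/7)²) - 1483190 = (17556 + 33489369/49) - 1483190 = 34349613/49 - 1483190 = -38326697/49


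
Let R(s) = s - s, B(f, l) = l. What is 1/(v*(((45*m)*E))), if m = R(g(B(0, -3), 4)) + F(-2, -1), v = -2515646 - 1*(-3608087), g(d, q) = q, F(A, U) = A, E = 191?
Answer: -1/18779060790 ≈ -5.3251e-11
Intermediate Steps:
v = 1092441 (v = -2515646 + 3608087 = 1092441)
R(s) = 0
m = -2 (m = 0 - 2 = -2)
1/(v*(((45*m)*E))) = 1/(1092441*(((45*(-2))*191))) = 1/(1092441*((-90*191))) = (1/1092441)/(-17190) = (1/1092441)*(-1/17190) = -1/18779060790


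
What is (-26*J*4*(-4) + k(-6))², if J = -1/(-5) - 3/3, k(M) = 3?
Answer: 2719201/25 ≈ 1.0877e+5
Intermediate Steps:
J = -⅘ (J = -1*(-⅕) - 3*⅓ = ⅕ - 1 = -⅘ ≈ -0.80000)
(-26*J*4*(-4) + k(-6))² = (-26*(-⅘*4)*(-4) + 3)² = (-(-416)*(-4)/5 + 3)² = (-26*64/5 + 3)² = (-1664/5 + 3)² = (-1649/5)² = 2719201/25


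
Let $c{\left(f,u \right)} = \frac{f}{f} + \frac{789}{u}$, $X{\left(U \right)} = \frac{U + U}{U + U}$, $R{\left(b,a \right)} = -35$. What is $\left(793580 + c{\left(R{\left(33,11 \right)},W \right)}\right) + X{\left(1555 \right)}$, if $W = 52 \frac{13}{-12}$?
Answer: $\frac{134112991}{169} \approx 7.9357 \cdot 10^{5}$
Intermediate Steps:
$X{\left(U \right)} = 1$ ($X{\left(U \right)} = \frac{2 U}{2 U} = 2 U \frac{1}{2 U} = 1$)
$W = - \frac{169}{3}$ ($W = 52 \cdot 13 \left(- \frac{1}{12}\right) = 52 \left(- \frac{13}{12}\right) = - \frac{169}{3} \approx -56.333$)
$c{\left(f,u \right)} = 1 + \frac{789}{u}$
$\left(793580 + c{\left(R{\left(33,11 \right)},W \right)}\right) + X{\left(1555 \right)} = \left(793580 + \frac{789 - \frac{169}{3}}{- \frac{169}{3}}\right) + 1 = \left(793580 - \frac{2198}{169}\right) + 1 = \frac{134112822}{169} + 1 = \frac{134112991}{169}$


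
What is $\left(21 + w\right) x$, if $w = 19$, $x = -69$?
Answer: $-2760$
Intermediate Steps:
$\left(21 + w\right) x = \left(21 + 19\right) \left(-69\right) = 40 \left(-69\right) = -2760$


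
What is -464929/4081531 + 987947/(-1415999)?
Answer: -4690675305928/5779443814469 ≈ -0.81161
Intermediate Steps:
-464929/4081531 + 987947/(-1415999) = -464929*1/4081531 + 987947*(-1/1415999) = -464929/4081531 - 987947/1415999 = -4690675305928/5779443814469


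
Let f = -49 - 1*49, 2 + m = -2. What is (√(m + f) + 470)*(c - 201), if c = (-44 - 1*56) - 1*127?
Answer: -201160 - 428*I*√102 ≈ -2.0116e+5 - 4322.6*I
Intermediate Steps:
m = -4 (m = -2 - 2 = -4)
f = -98 (f = -49 - 49 = -98)
c = -227 (c = (-44 - 56) - 127 = -100 - 127 = -227)
(√(m + f) + 470)*(c - 201) = (√(-4 - 98) + 470)*(-227 - 201) = (√(-102) + 470)*(-428) = (I*√102 + 470)*(-428) = (470 + I*√102)*(-428) = -201160 - 428*I*√102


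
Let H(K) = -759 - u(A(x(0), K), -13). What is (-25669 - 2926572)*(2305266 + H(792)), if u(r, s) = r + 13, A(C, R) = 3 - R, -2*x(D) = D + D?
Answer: -6805750989203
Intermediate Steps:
x(D) = -D (x(D) = -(D + D)/2 = -D)
u(r, s) = 13 + r
H(K) = -775 + K (H(K) = -759 - (13 + (3 - K)) = -759 - (16 - K) = -759 + (-16 + K) = -775 + K)
(-25669 - 2926572)*(2305266 + H(792)) = (-25669 - 2926572)*(2305266 + (-775 + 792)) = -2952241*(2305266 + 17) = -2952241*2305283 = -6805750989203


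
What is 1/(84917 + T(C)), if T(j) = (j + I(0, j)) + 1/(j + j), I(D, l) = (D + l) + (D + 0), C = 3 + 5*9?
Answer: 96/8161249 ≈ 1.1763e-5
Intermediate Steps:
C = 48 (C = 3 + 45 = 48)
I(D, l) = l + 2*D (I(D, l) = (D + l) + D = l + 2*D)
T(j) = 1/(2*j) + 2*j (T(j) = (j + (j + 2*0)) + 1/(j + j) = (j + (j + 0)) + 1/(2*j) = (j + j) + 1/(2*j) = 2*j + 1/(2*j) = 1/(2*j) + 2*j)
1/(84917 + T(C)) = 1/(84917 + ((½)/48 + 2*48)) = 1/(84917 + ((½)*(1/48) + 96)) = 1/(84917 + (1/96 + 96)) = 1/(84917 + 9217/96) = 1/(8161249/96) = 96/8161249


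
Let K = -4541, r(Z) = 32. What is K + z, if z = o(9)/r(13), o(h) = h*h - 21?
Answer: -36313/8 ≈ -4539.1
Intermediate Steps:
o(h) = -21 + h**2 (o(h) = h**2 - 21 = -21 + h**2)
z = 15/8 (z = (-21 + 9**2)/32 = (-21 + 81)*(1/32) = 60*(1/32) = 15/8 ≈ 1.8750)
K + z = -4541 + 15/8 = -36313/8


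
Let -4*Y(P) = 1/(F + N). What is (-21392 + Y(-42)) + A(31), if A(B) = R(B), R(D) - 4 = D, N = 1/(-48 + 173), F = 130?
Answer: -1388290553/65004 ≈ -21357.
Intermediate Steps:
N = 1/125 ≈ 0.0080000
R(D) = 4 + D
A(B) = 4 + B
Y(P) = -125/65004 (Y(P) = -1/(4*(130 + 1/125)) = -1/(4*16251/125) = -¼*125/16251 = -125/65004)
(-21392 + Y(-42)) + A(31) = (-21392 - 125/65004) + (4 + 31) = -1390565693/65004 + 35 = -1388290553/65004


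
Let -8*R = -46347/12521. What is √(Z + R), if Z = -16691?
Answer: I*√41866661550122/50084 ≈ 129.19*I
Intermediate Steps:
R = 46347/100168 (R = -(-46347)/(8*12521) = -⅛*(-46347/12521) = 46347/100168 ≈ 0.46269)
√(Z + R) = √(-16691 + 46347/100168) = √(-1671857741/100168) = I*√41866661550122/50084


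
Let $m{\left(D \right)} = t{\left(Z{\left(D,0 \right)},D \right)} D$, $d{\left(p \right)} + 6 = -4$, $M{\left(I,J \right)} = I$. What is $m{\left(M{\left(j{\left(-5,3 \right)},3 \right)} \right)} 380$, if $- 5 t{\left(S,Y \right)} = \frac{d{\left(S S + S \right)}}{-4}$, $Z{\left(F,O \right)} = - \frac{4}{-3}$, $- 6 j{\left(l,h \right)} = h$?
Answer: $95$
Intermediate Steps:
$j{\left(l,h \right)} = - \frac{h}{6}$
$d{\left(p \right)} = -10$ ($d{\left(p \right)} = -6 - 4 = -10$)
$Z{\left(F,O \right)} = \frac{4}{3}$ ($Z{\left(F,O \right)} = \left(-4\right) \left(- \frac{1}{3}\right) = \frac{4}{3}$)
$t{\left(S,Y \right)} = - \frac{1}{2}$ ($t{\left(S,Y \right)} = - \frac{\frac{1}{-4} \left(-10\right)}{5} = - \frac{\left(- \frac{1}{4}\right) \left(-10\right)}{5} = \left(- \frac{1}{5}\right) \frac{5}{2} = - \frac{1}{2}$)
$m{\left(D \right)} = - \frac{D}{2}$
$m{\left(M{\left(j{\left(-5,3 \right)},3 \right)} \right)} 380 = - \frac{\left(- \frac{1}{6}\right) 3}{2} \cdot 380 = \left(- \frac{1}{2}\right) \left(- \frac{1}{2}\right) 380 = \frac{1}{4} \cdot 380 = 95$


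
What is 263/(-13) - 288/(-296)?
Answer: -9263/481 ≈ -19.258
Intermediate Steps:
263/(-13) - 288/(-296) = 263*(-1/13) - 288*(-1/296) = -263/13 + 36/37 = -9263/481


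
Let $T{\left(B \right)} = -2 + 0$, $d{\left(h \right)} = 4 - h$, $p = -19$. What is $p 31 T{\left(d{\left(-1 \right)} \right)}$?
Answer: $1178$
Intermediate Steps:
$T{\left(B \right)} = -2$
$p 31 T{\left(d{\left(-1 \right)} \right)} = \left(-19\right) 31 \left(-2\right) = \left(-589\right) \left(-2\right) = 1178$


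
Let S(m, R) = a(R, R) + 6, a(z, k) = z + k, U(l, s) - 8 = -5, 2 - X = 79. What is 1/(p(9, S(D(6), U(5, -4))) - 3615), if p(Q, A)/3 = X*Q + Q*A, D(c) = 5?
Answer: -1/5370 ≈ -0.00018622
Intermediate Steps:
X = -77 (X = 2 - 1*79 = 2 - 79 = -77)
U(l, s) = 3 (U(l, s) = 8 - 5 = 3)
a(z, k) = k + z
S(m, R) = 6 + 2*R (S(m, R) = (R + R) + 6 = 2*R + 6 = 6 + 2*R)
p(Q, A) = -231*Q + 3*A*Q (p(Q, A) = 3*(-77*Q + Q*A) = 3*(-77*Q + A*Q) = -231*Q + 3*A*Q)
1/(p(9, S(D(6), U(5, -4))) - 3615) = 1/(3*9*(-77 + (6 + 2*3)) - 3615) = 1/(3*9*(-77 + (6 + 6)) - 3615) = 1/(3*9*(-77 + 12) - 3615) = 1/(3*9*(-65) - 3615) = 1/(-1755 - 3615) = 1/(-5370) = -1/5370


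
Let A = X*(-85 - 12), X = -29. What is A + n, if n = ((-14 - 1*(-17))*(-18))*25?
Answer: 1463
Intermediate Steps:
n = -1350 (n = ((-14 + 17)*(-18))*25 = (3*(-18))*25 = -54*25 = -1350)
A = 2813 (A = -29*(-85 - 12) = -29*(-97) = 2813)
A + n = 2813 - 1350 = 1463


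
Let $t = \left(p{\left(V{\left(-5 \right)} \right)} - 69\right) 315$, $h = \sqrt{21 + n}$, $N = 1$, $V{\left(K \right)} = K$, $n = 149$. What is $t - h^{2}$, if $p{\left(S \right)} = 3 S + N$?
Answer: $-26315$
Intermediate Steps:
$p{\left(S \right)} = 1 + 3 S$ ($p{\left(S \right)} = 3 S + 1 = 1 + 3 S$)
$h = \sqrt{170}$ ($h = \sqrt{21 + 149} = \sqrt{170} \approx 13.038$)
$t = -26145$ ($t = \left(\left(1 + 3 \left(-5\right)\right) - 69\right) 315 = \left(\left(1 - 15\right) - 69\right) 315 = \left(-14 - 69\right) 315 = \left(-83\right) 315 = -26145$)
$t - h^{2} = -26145 - \left(\sqrt{170}\right)^{2} = -26145 - 170 = -26315$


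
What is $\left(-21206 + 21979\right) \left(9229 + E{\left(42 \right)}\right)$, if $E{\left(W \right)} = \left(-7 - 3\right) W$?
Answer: $6809357$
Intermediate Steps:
$E{\left(W \right)} = - 10 W$
$\left(-21206 + 21979\right) \left(9229 + E{\left(42 \right)}\right) = \left(-21206 + 21979\right) \left(9229 - 420\right) = 773 \left(9229 - 420\right) = 773 \cdot 8809 = 6809357$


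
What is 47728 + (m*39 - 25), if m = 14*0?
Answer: 47703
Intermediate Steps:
m = 0
47728 + (m*39 - 25) = 47728 + (0*39 - 25) = 47728 + (0 - 25) = 47728 - 25 = 47703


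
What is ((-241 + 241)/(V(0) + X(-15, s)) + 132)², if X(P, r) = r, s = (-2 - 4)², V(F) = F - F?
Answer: 17424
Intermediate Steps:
V(F) = 0
s = 36 (s = (-6)² = 36)
((-241 + 241)/(V(0) + X(-15, s)) + 132)² = ((-241 + 241)/(0 + 36) + 132)² = (0/36 + 132)² = (0*(1/36) + 132)² = (0 + 132)² = 132² = 17424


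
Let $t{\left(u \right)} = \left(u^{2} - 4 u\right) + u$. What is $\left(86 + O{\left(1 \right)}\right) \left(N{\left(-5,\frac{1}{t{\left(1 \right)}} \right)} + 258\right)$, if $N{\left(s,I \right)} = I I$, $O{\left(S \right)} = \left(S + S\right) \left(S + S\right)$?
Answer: $\frac{46485}{2} \approx 23243.0$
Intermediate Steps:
$t{\left(u \right)} = u^{2} - 3 u$
$O{\left(S \right)} = 4 S^{2}$ ($O{\left(S \right)} = 2 S 2 S = 4 S^{2}$)
$N{\left(s,I \right)} = I^{2}$
$\left(86 + O{\left(1 \right)}\right) \left(N{\left(-5,\frac{1}{t{\left(1 \right)}} \right)} + 258\right) = \left(86 + 4 \cdot 1^{2}\right) \left(\left(\frac{1}{1 \left(-3 + 1\right)}\right)^{2} + 258\right) = \left(86 + 4 \cdot 1\right) \left(\left(\frac{1}{1 \left(-2\right)}\right)^{2} + 258\right) = \left(86 + 4\right) \left(\left(\frac{1}{-2}\right)^{2} + 258\right) = 90 \left(\left(- \frac{1}{2}\right)^{2} + 258\right) = 90 \left(\frac{1}{4} + 258\right) = 90 \cdot \frac{1033}{4} = \frac{46485}{2}$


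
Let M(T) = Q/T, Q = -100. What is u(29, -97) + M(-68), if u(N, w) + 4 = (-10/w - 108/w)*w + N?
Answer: -1556/17 ≈ -91.529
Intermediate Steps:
M(T) = -100/T
u(N, w) = -122 + N (u(N, w) = -4 + ((-10/w - 108/w)*w + N) = -4 + ((-118/w)*w + N) = -4 + (-118 + N) = -122 + N)
u(29, -97) + M(-68) = (-122 + 29) - 100/(-68) = -93 - 100*(-1/68) = -93 + 25/17 = -1556/17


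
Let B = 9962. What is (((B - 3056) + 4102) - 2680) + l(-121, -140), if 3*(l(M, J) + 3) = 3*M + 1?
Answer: 24613/3 ≈ 8204.3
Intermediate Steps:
l(M, J) = -8/3 + M (l(M, J) = -3 + (3*M + 1)/3 = -3 + (1 + 3*M)/3 = -3 + (1/3 + M) = -8/3 + M)
(((B - 3056) + 4102) - 2680) + l(-121, -140) = (((9962 - 3056) + 4102) - 2680) + (-8/3 - 121) = ((6906 + 4102) - 2680) - 371/3 = (11008 - 2680) - 371/3 = 8328 - 371/3 = 24613/3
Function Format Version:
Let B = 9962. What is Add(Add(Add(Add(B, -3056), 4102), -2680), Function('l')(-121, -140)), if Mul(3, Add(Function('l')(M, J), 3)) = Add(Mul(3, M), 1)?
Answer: Rational(24613, 3) ≈ 8204.3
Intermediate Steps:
Function('l')(M, J) = Add(Rational(-8, 3), M) (Function('l')(M, J) = Add(-3, Mul(Rational(1, 3), Add(Mul(3, M), 1))) = Add(-3, Mul(Rational(1, 3), Add(1, Mul(3, M)))) = Add(-3, Add(Rational(1, 3), M)) = Add(Rational(-8, 3), M))
Add(Add(Add(Add(B, -3056), 4102), -2680), Function('l')(-121, -140)) = Add(Add(Add(Add(9962, -3056), 4102), -2680), Add(Rational(-8, 3), -121)) = Add(Add(Add(6906, 4102), -2680), Rational(-371, 3)) = Add(Add(11008, -2680), Rational(-371, 3)) = Add(8328, Rational(-371, 3)) = Rational(24613, 3)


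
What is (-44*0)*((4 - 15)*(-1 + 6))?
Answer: 0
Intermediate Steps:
(-44*0)*((4 - 15)*(-1 + 6)) = 0*(-11*5) = 0*(-55) = 0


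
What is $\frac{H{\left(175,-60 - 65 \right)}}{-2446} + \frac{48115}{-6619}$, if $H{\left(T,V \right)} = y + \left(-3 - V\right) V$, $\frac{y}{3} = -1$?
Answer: $- \frac{16729683}{16190074} \approx -1.0333$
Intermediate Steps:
$y = -3$ ($y = 3 \left(-1\right) = -3$)
$H{\left(T,V \right)} = -3 + V \left(-3 - V\right)$ ($H{\left(T,V \right)} = -3 + \left(-3 - V\right) V = -3 + V \left(-3 - V\right)$)
$\frac{H{\left(175,-60 - 65 \right)}}{-2446} + \frac{48115}{-6619} = \frac{-3 - \left(-60 - 65\right)^{2} - 3 \left(-60 - 65\right)}{-2446} + \frac{48115}{-6619} = \left(-3 - \left(-60 - 65\right)^{2} - 3 \left(-60 - 65\right)\right) \left(- \frac{1}{2446}\right) + 48115 \left(- \frac{1}{6619}\right) = \left(-3 - \left(-125\right)^{2} - -375\right) \left(- \frac{1}{2446}\right) - \frac{48115}{6619} = \left(-3 - 15625 + 375\right) \left(- \frac{1}{2446}\right) - \frac{48115}{6619} = \left(-15253\right) \left(- \frac{1}{2446}\right) - \frac{48115}{6619} = \frac{15253}{2446} - \frac{48115}{6619} = - \frac{16729683}{16190074}$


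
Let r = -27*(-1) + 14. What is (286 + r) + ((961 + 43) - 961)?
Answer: 370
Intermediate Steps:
r = 41 (r = 27 + 14 = 41)
(286 + r) + ((961 + 43) - 961) = (286 + 41) + ((961 + 43) - 961) = 327 + (1004 - 961) = 327 + 43 = 370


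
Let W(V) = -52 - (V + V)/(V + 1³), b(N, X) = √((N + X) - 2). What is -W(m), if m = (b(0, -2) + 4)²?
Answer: 22924/425 + 32*I/425 ≈ 53.939 + 0.075294*I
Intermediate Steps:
b(N, X) = √(-2 + N + X)
m = (4 + 2*I)² (m = (√(-2 + 0 - 2) + 4)² = (√(-4) + 4)² = (2*I + 4)² = (4 + 2*I)² ≈ 12.0 + 16.0*I)
W(V) = -52 - 2*V/(1 + V) (W(V) = -52 - 2*V/(V + 1) = -52 - 2*V/(1 + V))
-W(m) = -2*(-26 - 27*(12 + 16*I))/(1 + (12 + 16*I)) = -2*(-26 + (-324 - 432*I))/(13 + 16*I) = -2*(13 - 16*I)/425*(-350 - 432*I) = -2*(-350 - 432*I)*(13 - 16*I)/425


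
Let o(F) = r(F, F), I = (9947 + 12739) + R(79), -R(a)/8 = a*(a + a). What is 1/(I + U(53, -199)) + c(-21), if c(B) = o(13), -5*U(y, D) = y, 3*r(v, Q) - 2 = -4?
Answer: -771821/1157709 ≈ -0.66668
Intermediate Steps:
R(a) = -16*a² (R(a) = -8*a*(a + a) = -8*a*2*a = -16*a²)
r(v, Q) = -⅔ (r(v, Q) = ⅔ + (⅓)*(-4) = ⅔ - 4/3 = -⅔)
U(y, D) = -y/5
I = -77170 (I = (9947 + 12739) - 16*79² = 22686 - 16*6241 = 22686 - 99856 = -77170)
o(F) = -⅔
c(B) = -⅔
1/(I + U(53, -199)) + c(-21) = 1/(-77170 - ⅕*53) - ⅔ = 1/(-77170 - 53/5) - ⅔ = 1/(-385903/5) - ⅔ = -5/385903 - ⅔ = -771821/1157709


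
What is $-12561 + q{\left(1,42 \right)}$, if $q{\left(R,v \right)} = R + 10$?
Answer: $-12550$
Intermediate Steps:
$q{\left(R,v \right)} = 10 + R$
$-12561 + q{\left(1,42 \right)} = -12561 + \left(10 + 1\right) = -12561 + 11 = -12550$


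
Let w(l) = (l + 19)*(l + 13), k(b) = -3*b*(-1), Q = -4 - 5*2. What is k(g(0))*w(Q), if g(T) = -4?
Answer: 60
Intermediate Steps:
Q = -14 (Q = -4 - 10 = -14)
k(b) = 3*b
w(l) = (13 + l)*(19 + l) (w(l) = (19 + l)*(13 + l) = (13 + l)*(19 + l))
k(g(0))*w(Q) = (3*(-4))*(247 + (-14)² + 32*(-14)) = -12*(247 + 196 - 448) = -12*(-5) = 60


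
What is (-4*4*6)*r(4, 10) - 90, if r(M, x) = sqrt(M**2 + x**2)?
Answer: -90 - 192*sqrt(29) ≈ -1124.0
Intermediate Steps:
(-4*4*6)*r(4, 10) - 90 = (-4*4*6)*sqrt(4**2 + 10**2) - 90 = (-16*6)*sqrt(16 + 100) - 90 = -192*sqrt(29) - 90 = -90 - 192*sqrt(29)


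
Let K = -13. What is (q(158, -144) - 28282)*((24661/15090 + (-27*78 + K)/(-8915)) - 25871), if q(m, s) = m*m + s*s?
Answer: -404109820854899/896849 ≈ -4.5059e+8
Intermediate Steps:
q(m, s) = m² + s²
(q(158, -144) - 28282)*((24661/15090 + (-27*78 + K)/(-8915)) - 25871) = ((158² + (-144)²) - 28282)*((24661/15090 + (-27*78 - 13)/(-8915)) - 25871) = ((24964 + 20736) - 28282)*((24661*(1/15090) + (-2106 - 13)*(-1/8915)) - 25871) = (45700 - 28282)*((24661/15090 - 2119*(-1/8915)) - 25871) = 17418*((24661/15090 + 2119/8915) - 25871) = 17418*(10073141/5381094 - 25871) = 17418*(-139204209733/5381094) = -404109820854899/896849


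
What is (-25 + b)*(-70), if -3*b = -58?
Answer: 1190/3 ≈ 396.67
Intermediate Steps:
b = 58/3 (b = -⅓*(-58) = 58/3 ≈ 19.333)
(-25 + b)*(-70) = (-25 + 58/3)*(-70) = -17/3*(-70) = 1190/3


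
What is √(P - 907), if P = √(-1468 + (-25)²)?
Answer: √(-907 + I*√843) ≈ 0.482 + 30.12*I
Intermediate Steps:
P = I*√843 (P = √(-1468 + 625) = √(-843) = I*√843 ≈ 29.034*I)
√(P - 907) = √(I*√843 - 907) = √(-907 + I*√843)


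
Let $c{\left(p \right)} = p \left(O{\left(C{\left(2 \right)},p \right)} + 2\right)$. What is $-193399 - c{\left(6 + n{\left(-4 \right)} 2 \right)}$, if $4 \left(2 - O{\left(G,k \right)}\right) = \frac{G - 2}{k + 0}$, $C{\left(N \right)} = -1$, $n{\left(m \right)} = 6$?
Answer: $- \frac{773887}{4} \approx -1.9347 \cdot 10^{5}$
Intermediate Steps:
$O{\left(G,k \right)} = 2 - \frac{-2 + G}{4 k}$ ($O{\left(G,k \right)} = 2 - \frac{\left(G - 2\right) \frac{1}{k + 0}}{4} = 2 - \frac{\left(-2 + G\right) \frac{1}{k}}{4} = 2 - \frac{\frac{1}{k} \left(-2 + G\right)}{4} = 2 - \frac{-2 + G}{4 k}$)
$c{\left(p \right)} = p \left(2 + \frac{3 + 8 p}{4 p}\right)$ ($c{\left(p \right)} = p \left(\frac{2 - -1 + 8 p}{4 p} + 2\right) = p \left(\frac{2 + 1 + 8 p}{4 p} + 2\right) = p \left(\frac{3 + 8 p}{4 p} + 2\right) = p \left(2 + \frac{3 + 8 p}{4 p}\right)$)
$-193399 - c{\left(6 + n{\left(-4 \right)} 2 \right)} = -193399 - \left(\frac{3}{4} + 4 \left(6 + 6 \cdot 2\right)\right) = -193399 - \left(\frac{3}{4} + 4 \left(6 + 12\right)\right) = -193399 - \left(\frac{3}{4} + 4 \cdot 18\right) = -193399 - \left(\frac{3}{4} + 72\right) = -193399 - \frac{291}{4} = - \frac{773887}{4}$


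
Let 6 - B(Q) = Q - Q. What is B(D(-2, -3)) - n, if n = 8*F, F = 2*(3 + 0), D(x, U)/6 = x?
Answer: -42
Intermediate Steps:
D(x, U) = 6*x
F = 6 (F = 2*3 = 6)
B(Q) = 6 (B(Q) = 6 - (Q - Q) = 6 - 1*0 = 6 + 0 = 6)
n = 48 (n = 8*6 = 48)
B(D(-2, -3)) - n = 6 - 1*48 = 6 - 48 = -42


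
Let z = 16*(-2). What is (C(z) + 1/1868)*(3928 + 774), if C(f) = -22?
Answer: -96614345/934 ≈ -1.0344e+5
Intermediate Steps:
z = -32
(C(z) + 1/1868)*(3928 + 774) = (-22 + 1/1868)*(3928 + 774) = (-22 + 1/1868)*4702 = -41095/1868*4702 = -96614345/934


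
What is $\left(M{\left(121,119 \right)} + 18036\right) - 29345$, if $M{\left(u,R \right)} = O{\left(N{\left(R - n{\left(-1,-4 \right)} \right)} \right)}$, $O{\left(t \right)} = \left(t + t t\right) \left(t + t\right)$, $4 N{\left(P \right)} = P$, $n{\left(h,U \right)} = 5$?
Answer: $\frac{146455}{4} \approx 36614.0$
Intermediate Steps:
$N{\left(P \right)} = \frac{P}{4}$
$O{\left(t \right)} = 2 t \left(t + t^{2}\right)$ ($O{\left(t \right)} = \left(t + t^{2}\right) 2 t = 2 t \left(t + t^{2}\right)$)
$M{\left(u,R \right)} = 2 \left(- \frac{5}{4} + \frac{R}{4}\right)^{2} \left(- \frac{1}{4} + \frac{R}{4}\right)$ ($M{\left(u,R \right)} = 2 \left(\frac{R - 5}{4}\right)^{2} \left(1 + \frac{R - 5}{4}\right) = 2 \left(\frac{-5 + R}{4}\right)^{2} \left(1 + \frac{-5 + R}{4}\right) = 2 \left(- \frac{5}{4} + \frac{R}{4}\right)^{2} \left(1 + \left(- \frac{5}{4} + \frac{R}{4}\right)\right) = 2 \left(- \frac{5}{4} + \frac{R}{4}\right)^{2} \left(- \frac{1}{4} + \frac{R}{4}\right)$)
$\left(M{\left(121,119 \right)} + 18036\right) - 29345 = \left(\frac{\left(-5 + 119\right)^{2} \left(-1 + 119\right)}{32} + 18036\right) - 29345 = \left(\frac{1}{32} \cdot 114^{2} \cdot 118 + 18036\right) - 29345 = \left(\frac{1}{32} \cdot 12996 \cdot 118 + 18036\right) - 29345 = \left(\frac{191691}{4} + 18036\right) - 29345 = \frac{263835}{4} - 29345 = \frac{146455}{4}$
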